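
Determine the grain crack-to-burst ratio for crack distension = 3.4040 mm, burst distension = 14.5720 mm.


Formula: Ratio = crack / burst
Substituting: Ratio = 3.4040 / 14.5720
Result: 0.2336


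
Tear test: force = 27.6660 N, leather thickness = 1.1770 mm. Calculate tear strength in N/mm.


Formula: Tear strength = force / thickness
Substituting: Tear strength = 27.6660 / 1.1770
Result: 23.5055 N/mm


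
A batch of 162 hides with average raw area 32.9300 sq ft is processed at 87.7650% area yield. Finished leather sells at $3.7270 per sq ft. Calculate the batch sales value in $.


Raw_total = N * avg_area = 162 * 32.9300 = 5334.6600 sq ft
Finished = Raw_total * yield / 100 = 5334.6600 * 87.7650 / 100 = 4681.9643 sq ft
Value = Finished * price = 4681.9643 * 3.7270 = 17449.6811 $


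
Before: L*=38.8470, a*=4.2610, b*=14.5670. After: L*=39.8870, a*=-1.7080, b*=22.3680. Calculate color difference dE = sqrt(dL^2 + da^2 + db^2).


dL = 1.0400, da = -5.9690, db = 7.8010
dE = sqrt(1.0400^2 + (-5.9690)^2 + 7.8010^2) = 9.8776


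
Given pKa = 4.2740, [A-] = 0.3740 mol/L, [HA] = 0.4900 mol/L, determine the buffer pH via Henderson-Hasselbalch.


ratio = [A-] / [HA] = 0.3740 / 0.4900 = 0.7633
log10(ratio) = -0.1173
pH = pKa + log10(ratio) = 4.2740 - 0.1173 = 4.1567


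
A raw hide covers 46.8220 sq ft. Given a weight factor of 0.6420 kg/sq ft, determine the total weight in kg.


Formula: Weight = area * weight_per_sqft
Substituting: Weight = 46.8220 * 0.6420
Result: 30.0597 kg


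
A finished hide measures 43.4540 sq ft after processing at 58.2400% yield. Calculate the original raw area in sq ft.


Formula: raw = finished * 100 / yield
Substituting: raw = 43.4540 * 100 / 58.2400
Result: 74.6120 sq ft


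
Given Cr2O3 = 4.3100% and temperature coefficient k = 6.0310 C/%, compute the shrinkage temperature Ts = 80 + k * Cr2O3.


Formula: Ts = 80 + k * Cr2O3
Substituting: Ts = 80 + 6.0310 * 4.3100
Result: 105.9936 C


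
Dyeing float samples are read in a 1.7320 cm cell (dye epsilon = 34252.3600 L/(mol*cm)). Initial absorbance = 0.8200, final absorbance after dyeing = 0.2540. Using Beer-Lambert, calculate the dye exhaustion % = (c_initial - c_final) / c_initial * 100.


c_initial = A_i / (epsilon * l) = 0.8200 / (34252.3600 * 1.7320) = 1.3822e-05 mol/L
c_final = A_f / (epsilon * l) = 0.2540 / (34252.3600 * 1.7320) = 4.2815e-06 mol/L
Exhaustion = (c_initial - c_final) / c_initial * 100 = (1.3822e-05 - 4.2815e-06) / 1.3822e-05 * 100 = 69.0244 %


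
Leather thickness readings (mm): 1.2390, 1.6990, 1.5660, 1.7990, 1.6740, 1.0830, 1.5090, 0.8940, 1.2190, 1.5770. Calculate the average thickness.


Formula: Average = sum / n
Substituting: Average = 14.2590 / 10
Result: 1.4259 mm


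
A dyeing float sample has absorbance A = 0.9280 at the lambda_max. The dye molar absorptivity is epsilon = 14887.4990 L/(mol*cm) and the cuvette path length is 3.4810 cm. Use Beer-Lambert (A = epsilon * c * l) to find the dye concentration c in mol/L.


Formula: c = A / (epsilon * l)
Substituting: c = 0.9280 / (14887.4990 * 3.4810)
Result: 1.7907e-05 mol/L


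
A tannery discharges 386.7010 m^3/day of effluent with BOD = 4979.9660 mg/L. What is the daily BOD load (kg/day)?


Formula: BOD_load = volume * conc / 1000
Substituting: BOD_load = 386.7010 * 4979.9660 / 1000
Result: 1925.7578 kg/day


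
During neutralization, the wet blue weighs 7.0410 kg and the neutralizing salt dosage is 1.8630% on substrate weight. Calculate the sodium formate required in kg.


Formula: Neutralizer = substrate * pct / 100
Substituting: Neutralizer = 7.0410 * 1.8630 / 100
Result: 0.1312 kg


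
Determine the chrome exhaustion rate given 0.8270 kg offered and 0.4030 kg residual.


Formula: Uptake = (offered - residual) / offered * 100
Substituting: Uptake = (0.8270 - 0.4030) / 0.8270 * 100
Result: 51.2696 %


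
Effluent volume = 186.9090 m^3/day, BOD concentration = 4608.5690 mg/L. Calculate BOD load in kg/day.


Formula: BOD_load = volume * conc / 1000
Substituting: BOD_load = 186.9090 * 4608.5690 / 1000
Result: 861.3830 kg/day


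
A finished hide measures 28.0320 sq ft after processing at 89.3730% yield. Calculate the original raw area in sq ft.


Formula: raw = finished * 100 / yield
Substituting: raw = 28.0320 * 100 / 89.3730
Result: 31.3652 sq ft


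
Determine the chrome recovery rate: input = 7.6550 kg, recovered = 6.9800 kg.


Formula: Recovery = recovered / input * 100
Substituting: Recovery = 6.9800 / 7.6550 * 100
Result: 91.1822 %


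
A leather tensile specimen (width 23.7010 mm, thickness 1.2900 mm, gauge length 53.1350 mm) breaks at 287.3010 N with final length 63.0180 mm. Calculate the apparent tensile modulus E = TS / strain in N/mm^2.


TS = F / (w * t) = 287.3010 / (23.7010 * 1.2900) = 9.3968 N/mm^2
strain = (Lf - L0) / L0 = (63.0180 - 53.1350) / 53.1350 = 0.1860
E = TS / strain = 9.3968 / 0.1860 = 50.5211 N/mm^2


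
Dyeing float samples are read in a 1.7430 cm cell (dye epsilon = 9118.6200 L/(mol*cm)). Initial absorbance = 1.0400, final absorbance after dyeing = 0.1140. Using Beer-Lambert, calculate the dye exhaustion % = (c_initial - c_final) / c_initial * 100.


c_initial = A_i / (epsilon * l) = 1.0400 / (9118.6200 * 1.7430) = 6.5435e-05 mol/L
c_final = A_f / (epsilon * l) = 0.1140 / (9118.6200 * 1.7430) = 7.1726e-06 mol/L
Exhaustion = (c_initial - c_final) / c_initial * 100 = (6.5435e-05 - 7.1726e-06) / 6.5435e-05 * 100 = 89.0385 %


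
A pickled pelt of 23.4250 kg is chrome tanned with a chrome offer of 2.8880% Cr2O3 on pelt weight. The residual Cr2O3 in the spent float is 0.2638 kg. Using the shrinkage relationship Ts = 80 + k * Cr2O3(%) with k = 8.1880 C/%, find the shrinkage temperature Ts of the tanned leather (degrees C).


Offered = pelt * offer_pct / 100 = 23.4250 * 2.8880 / 100 = 0.6765 kg
Uptake = offered - residual = 0.6765 - 0.2638 = 0.4127 kg
Cr2O3% on pelt = uptake / pelt * 100 = 0.4127 / 23.4250 * 100 = 1.7619 %
Ts = 80 + k * Cr2O3% = 80 + 8.1880 * 1.7619 = 94.4261 C


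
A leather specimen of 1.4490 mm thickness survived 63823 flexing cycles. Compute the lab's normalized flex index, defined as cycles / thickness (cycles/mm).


Formula: Index = cycles / thickness
Substituting: Index = 63823 / 1.4490
Result: 44046.2388 cycles/mm


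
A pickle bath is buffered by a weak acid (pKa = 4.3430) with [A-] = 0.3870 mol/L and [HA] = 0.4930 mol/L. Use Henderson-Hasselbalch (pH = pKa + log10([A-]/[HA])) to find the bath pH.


ratio = [A-] / [HA] = 0.3870 / 0.4930 = 0.7850
log10(ratio) = -0.1051
pH = pKa + log10(ratio) = 4.3430 - 0.1051 = 4.2379


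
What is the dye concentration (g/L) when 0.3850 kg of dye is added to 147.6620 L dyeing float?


Formula: Conc = dye_mass(kg) / volume(L) * 1000
Substituting: Conc = 0.3850 / 147.6620 * 1000
Result: 2.6073 g/L


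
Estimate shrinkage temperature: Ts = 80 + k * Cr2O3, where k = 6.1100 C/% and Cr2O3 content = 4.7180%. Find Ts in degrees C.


Formula: Ts = 80 + k * Cr2O3
Substituting: Ts = 80 + 6.1100 * 4.7180
Result: 108.8270 C


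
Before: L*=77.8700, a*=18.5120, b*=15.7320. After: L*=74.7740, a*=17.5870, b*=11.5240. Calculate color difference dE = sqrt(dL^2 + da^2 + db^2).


dL = -3.0960, da = -0.9250, db = -4.2080
dE = sqrt((-3.0960)^2 + (-0.9250)^2 + (-4.2080)^2) = 5.3055


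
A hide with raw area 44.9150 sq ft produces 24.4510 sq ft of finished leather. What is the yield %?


Formula: Yield = finished / raw * 100
Substituting: Yield = 24.4510 / 44.9150 * 100
Result: 54.4384 %


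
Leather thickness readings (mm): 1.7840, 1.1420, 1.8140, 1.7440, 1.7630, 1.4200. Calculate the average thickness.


Formula: Average = sum / n
Substituting: Average = 9.6670 / 6
Result: 1.6112 mm


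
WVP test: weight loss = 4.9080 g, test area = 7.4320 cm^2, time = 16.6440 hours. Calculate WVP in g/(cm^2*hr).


Formula: WVP = loss / (area * time)
Substituting: WVP = 4.9080 / (7.4320 * 16.6440)
Result: 0.0396772 g/(cm^2*hr)


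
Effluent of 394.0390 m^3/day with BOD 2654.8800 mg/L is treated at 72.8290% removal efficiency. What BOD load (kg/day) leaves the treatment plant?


Load_in = volume * conc / 1000 = 394.0390 * 2654.8800 / 1000 = 1046.1263 kg/day
Removed = Load_in * eff / 100 = 1046.1263 * 72.8290 / 100 = 761.8833 kg/day
Load_out = Load_in - Removed = 1046.1263 - 761.8833 = 284.2430 kg/day


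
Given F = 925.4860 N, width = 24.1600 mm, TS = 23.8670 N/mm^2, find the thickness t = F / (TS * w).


Formula: t = F / (TS * w)
Substituting: t = 925.4860 / (23.8670 * 24.1600)
Result: 1.6050 mm


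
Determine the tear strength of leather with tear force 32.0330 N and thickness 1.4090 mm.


Formula: Tear strength = force / thickness
Substituting: Tear strength = 32.0330 / 1.4090
Result: 22.7346 N/mm


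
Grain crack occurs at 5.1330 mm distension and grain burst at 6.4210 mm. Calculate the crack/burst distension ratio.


Formula: Ratio = crack / burst
Substituting: Ratio = 5.1330 / 6.4210
Result: 0.7994


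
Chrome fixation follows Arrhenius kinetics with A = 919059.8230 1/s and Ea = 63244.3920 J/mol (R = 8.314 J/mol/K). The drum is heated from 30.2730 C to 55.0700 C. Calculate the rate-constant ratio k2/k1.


T1 = 30.2730 + 273.15 = 303.4230 K; T2 = 55.0700 + 273.15 = 328.2200 K
k1 = A * exp(-Ea/(R*T1)) = 919059.8230 * exp(-63244.3920/(8.314*303.4230)) = 1.1895e-05 1/s
k2 = A * exp(-Ea/(R*T2)) = 919059.8230 * exp(-63244.3920/(8.314*328.2200)) = 7.9057e-05 1/s
k2/k1 = 7.9057e-05 / 1.1895e-05 = 6.6464


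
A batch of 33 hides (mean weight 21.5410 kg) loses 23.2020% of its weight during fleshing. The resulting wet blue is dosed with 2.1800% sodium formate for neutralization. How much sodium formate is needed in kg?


Total_raw = N * avg_wt = 33 * 21.5410 = 710.8530 kg
Substrate = Total_raw * (1 - loss/100) = 710.8530 * (1 - 23.2020/100) = 545.9209 kg
Neutralizer = Substrate * pct / 100 = 545.9209 * 2.1800 / 100 = 11.9011 kg


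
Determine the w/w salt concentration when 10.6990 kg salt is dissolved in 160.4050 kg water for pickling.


Formula: Conc = salt / (water + salt) * 100
Substituting: Conc = 10.6990 / (160.4050 + 10.6990) * 100
Result: 6.2529 %


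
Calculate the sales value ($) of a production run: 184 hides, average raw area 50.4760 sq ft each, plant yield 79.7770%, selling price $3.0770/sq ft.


Raw_total = N * avg_area = 184 * 50.4760 = 9287.5840 sq ft
Finished = Raw_total * yield / 100 = 9287.5840 * 79.7770 / 100 = 7409.3559 sq ft
Value = Finished * price = 7409.3559 * 3.0770 = 22798.5881 $


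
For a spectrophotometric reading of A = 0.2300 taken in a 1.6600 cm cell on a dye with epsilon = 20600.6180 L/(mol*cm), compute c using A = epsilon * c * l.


Formula: c = A / (epsilon * l)
Substituting: c = 0.2300 / (20600.6180 * 1.6600)
Result: 6.7257e-06 mol/L


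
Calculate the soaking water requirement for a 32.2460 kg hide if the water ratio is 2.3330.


Formula: Water = hide_weight * ratio
Substituting: Water = 32.2460 * 2.3330
Result: 75.2299 kg


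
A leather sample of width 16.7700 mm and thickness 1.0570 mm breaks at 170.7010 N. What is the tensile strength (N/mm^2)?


Formula: TS = force / (width * thickness)
Substituting: TS = 170.7010 / (16.7700 * 1.0570)
Result: 9.6300 N/mm^2


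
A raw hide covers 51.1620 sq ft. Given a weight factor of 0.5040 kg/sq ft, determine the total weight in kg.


Formula: Weight = area * weight_per_sqft
Substituting: Weight = 51.1620 * 0.5040
Result: 25.7856 kg


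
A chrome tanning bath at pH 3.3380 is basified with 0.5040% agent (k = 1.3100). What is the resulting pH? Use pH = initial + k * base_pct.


Formula: pH_final = pH_initial + k * base_pct
Substituting: pH_final = 3.3380 + 1.3100 * 0.5040
Result: 3.9982


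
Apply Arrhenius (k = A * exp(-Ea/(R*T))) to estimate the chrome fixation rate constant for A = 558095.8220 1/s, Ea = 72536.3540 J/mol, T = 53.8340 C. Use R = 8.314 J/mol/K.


T_K = T_C + 273.15 = 53.8340 + 273.15 = 326.9840 K
exponent = -Ea / (R * T_K) = -72536.3540 / (8.314 * 326.9840) = -26.6821
k = A * exp(exponent) = 558095.8220 * exp(-26.6821) = 1.4416e-06 1/s


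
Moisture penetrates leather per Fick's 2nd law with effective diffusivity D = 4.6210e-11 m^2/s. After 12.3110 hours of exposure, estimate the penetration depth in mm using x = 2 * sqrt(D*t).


t = 12.3110 hr * 3600 = 44319.6000 s
D * t = 4.6210e-11 * 44319.6000 = 2.0480e-06
x = 2 * sqrt(D*t) = 2 * sqrt(2.0480e-06) = 0.00286217 m = 2.8622 mm


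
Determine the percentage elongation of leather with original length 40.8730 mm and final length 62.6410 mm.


Formula: Elongation = (Lf - L0) / L0 * 100
Substituting: Elongation = (62.6410 - 40.8730) / 40.8730 * 100
Result: 53.2577 %


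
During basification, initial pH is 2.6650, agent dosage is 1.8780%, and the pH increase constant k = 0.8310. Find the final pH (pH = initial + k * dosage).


Formula: pH_final = pH_initial + k * base_pct
Substituting: pH_final = 2.6650 + 0.8310 * 1.8780
Result: 4.2256


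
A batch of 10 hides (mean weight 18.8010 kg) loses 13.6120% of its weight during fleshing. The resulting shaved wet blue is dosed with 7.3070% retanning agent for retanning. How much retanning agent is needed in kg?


Total_raw = N * avg_wt = 10 * 18.8010 = 188.0100 kg
Substrate = Total_raw * (1 - loss/100) = 188.0100 * (1 - 13.6120/100) = 162.4181 kg
Retan = Substrate * pct / 100 = 162.4181 * 7.3070 / 100 = 11.8679 kg


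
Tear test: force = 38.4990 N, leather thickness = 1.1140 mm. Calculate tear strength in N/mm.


Formula: Tear strength = force / thickness
Substituting: Tear strength = 38.4990 / 1.1140
Result: 34.5592 N/mm


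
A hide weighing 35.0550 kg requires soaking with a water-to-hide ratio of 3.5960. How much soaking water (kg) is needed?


Formula: Water = hide_weight * ratio
Substituting: Water = 35.0550 * 3.5960
Result: 126.0578 kg


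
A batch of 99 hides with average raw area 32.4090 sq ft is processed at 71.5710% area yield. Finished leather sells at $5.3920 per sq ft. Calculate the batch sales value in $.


Raw_total = N * avg_area = 99 * 32.4090 = 3208.4910 sq ft
Finished = Raw_total * yield / 100 = 3208.4910 * 71.5710 / 100 = 2296.3491 sq ft
Value = Finished * price = 2296.3491 * 5.3920 = 12381.9143 $


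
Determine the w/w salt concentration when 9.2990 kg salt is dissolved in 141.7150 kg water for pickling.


Formula: Conc = salt / (water + salt) * 100
Substituting: Conc = 9.2990 / (141.7150 + 9.2990) * 100
Result: 6.1577 %


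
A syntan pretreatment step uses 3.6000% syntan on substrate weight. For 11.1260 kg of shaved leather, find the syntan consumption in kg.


Formula: Syntan = substrate * pct / 100
Substituting: Syntan = 11.1260 * 3.6000 / 100
Result: 0.4005 kg


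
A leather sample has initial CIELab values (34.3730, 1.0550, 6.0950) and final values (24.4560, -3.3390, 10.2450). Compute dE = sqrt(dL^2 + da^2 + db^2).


dL = -9.9170, da = -4.3940, db = 4.1500
dE = sqrt((-9.9170)^2 + (-4.3940)^2 + 4.1500^2) = 11.6136


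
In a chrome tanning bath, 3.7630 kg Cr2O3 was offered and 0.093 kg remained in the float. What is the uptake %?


Formula: Uptake = (offered - residual) / offered * 100
Substituting: Uptake = (3.7630 - 0.093) / 3.7630 * 100
Result: 97.5286 %


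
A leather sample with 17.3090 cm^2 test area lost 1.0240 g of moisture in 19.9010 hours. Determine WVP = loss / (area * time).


Formula: WVP = loss / (area * time)
Substituting: WVP = 1.0240 / (17.3090 * 19.9010)
Result: 0.00297271 g/(cm^2*hr)


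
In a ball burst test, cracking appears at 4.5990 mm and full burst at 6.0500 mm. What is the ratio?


Formula: Ratio = crack / burst
Substituting: Ratio = 4.5990 / 6.0500
Result: 0.7602


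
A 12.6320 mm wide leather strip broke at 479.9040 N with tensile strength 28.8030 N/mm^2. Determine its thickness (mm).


Formula: t = F / (TS * w)
Substituting: t = 479.9040 / (28.8030 * 12.6320)
Result: 1.3190 mm


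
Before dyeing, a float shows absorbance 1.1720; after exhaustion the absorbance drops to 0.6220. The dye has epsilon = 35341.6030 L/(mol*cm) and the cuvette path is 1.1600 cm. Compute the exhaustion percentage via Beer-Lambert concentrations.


c_initial = A_i / (epsilon * l) = 1.1720 / (35341.6030 * 1.1600) = 2.8588e-05 mol/L
c_final = A_f / (epsilon * l) = 0.6220 / (35341.6030 * 1.1600) = 1.5172e-05 mol/L
Exhaustion = (c_initial - c_final) / c_initial * 100 = (2.8588e-05 - 1.5172e-05) / 2.8588e-05 * 100 = 46.9283 %


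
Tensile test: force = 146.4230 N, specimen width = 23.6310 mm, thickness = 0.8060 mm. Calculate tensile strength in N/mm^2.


Formula: TS = force / (width * thickness)
Substituting: TS = 146.4230 / (23.6310 * 0.8060)
Result: 7.6876 N/mm^2


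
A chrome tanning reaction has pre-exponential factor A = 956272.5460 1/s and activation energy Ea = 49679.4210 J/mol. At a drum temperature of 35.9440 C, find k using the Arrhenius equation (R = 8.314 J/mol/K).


T_K = T_C + 273.15 = 35.9440 + 273.15 = 309.0940 K
exponent = -Ea / (R * T_K) = -49679.4210 / (8.314 * 309.0940) = -19.3320
k = A * exp(exponent) = 956272.5460 * exp(-19.3320) = 0.0038443 1/s


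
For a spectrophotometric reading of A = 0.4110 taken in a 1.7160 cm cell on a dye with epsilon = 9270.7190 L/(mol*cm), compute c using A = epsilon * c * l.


Formula: c = A / (epsilon * l)
Substituting: c = 0.4110 / (9270.7190 * 1.7160)
Result: 2.5835e-05 mol/L


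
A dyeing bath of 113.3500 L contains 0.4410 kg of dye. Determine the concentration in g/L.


Formula: Conc = dye_mass(kg) / volume(L) * 1000
Substituting: Conc = 0.4410 / 113.3500 * 1000
Result: 3.8906 g/L


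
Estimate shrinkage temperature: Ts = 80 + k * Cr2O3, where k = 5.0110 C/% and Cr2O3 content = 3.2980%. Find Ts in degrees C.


Formula: Ts = 80 + k * Cr2O3
Substituting: Ts = 80 + 5.0110 * 3.2980
Result: 96.5263 C


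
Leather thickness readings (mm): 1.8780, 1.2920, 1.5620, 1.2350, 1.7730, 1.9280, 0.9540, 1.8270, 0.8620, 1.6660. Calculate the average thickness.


Formula: Average = sum / n
Substituting: Average = 14.9770 / 10
Result: 1.4977 mm


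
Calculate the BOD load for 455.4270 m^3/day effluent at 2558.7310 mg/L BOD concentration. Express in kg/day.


Formula: BOD_load = volume * conc / 1000
Substituting: BOD_load = 455.4270 * 2558.7310 / 1000
Result: 1165.3152 kg/day


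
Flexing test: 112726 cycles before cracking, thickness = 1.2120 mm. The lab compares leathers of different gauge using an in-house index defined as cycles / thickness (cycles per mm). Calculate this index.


Formula: Index = cycles / thickness
Substituting: Index = 112726 / 1.2120
Result: 93008.2508 cycles/mm


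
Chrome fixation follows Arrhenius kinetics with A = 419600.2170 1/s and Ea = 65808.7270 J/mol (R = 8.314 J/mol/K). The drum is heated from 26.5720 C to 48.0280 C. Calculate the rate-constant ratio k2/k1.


T1 = 26.5720 + 273.15 = 299.7220 K; T2 = 48.0280 + 273.15 = 321.1780 K
k1 = A * exp(-Ea/(R*T1)) = 419600.2170 * exp(-65808.7270/(8.314*299.7220)) = 1.4239e-06 1/s
k2 = A * exp(-Ea/(R*T2)) = 419600.2170 * exp(-65808.7270/(8.314*321.1780)) = 8.3114e-06 1/s
k2/k1 = 8.3114e-06 / 1.4239e-06 = 5.8371


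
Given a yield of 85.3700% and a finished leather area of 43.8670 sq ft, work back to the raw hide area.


Formula: raw = finished * 100 / yield
Substituting: raw = 43.8670 * 100 / 85.3700
Result: 51.3846 sq ft


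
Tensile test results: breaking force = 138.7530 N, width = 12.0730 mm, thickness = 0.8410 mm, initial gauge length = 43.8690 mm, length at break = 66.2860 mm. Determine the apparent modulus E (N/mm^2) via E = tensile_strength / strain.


TS = F / (w * t) = 138.7530 / (12.0730 * 0.8410) = 13.6657 N/mm^2
strain = (Lf - L0) / L0 = (66.2860 - 43.8690) / 43.8690 = 0.5110
E = TS / strain = 13.6657 / 0.5110 = 26.7431 N/mm^2


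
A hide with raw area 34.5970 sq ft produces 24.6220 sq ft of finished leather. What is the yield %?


Formula: Yield = finished / raw * 100
Substituting: Yield = 24.6220 / 34.5970 * 100
Result: 71.1680 %


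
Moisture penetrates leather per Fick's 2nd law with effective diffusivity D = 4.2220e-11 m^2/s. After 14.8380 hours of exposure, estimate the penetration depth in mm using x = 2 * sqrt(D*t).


t = 14.8380 hr * 3600 = 53416.8000 s
D * t = 4.2220e-11 * 53416.8000 = 2.2553e-06
x = 2 * sqrt(D*t) = 2 * sqrt(2.2553e-06) = 0.0030035 m = 3.0035 mm


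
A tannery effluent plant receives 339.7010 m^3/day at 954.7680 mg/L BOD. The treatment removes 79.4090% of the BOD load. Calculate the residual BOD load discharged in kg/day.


Load_in = volume * conc / 1000 = 339.7010 * 954.7680 / 1000 = 324.3356 kg/day
Removed = Load_in * eff / 100 = 324.3356 * 79.4090 / 100 = 257.5517 kg/day
Load_out = Load_in - Removed = 324.3356 - 257.5517 = 66.7840 kg/day


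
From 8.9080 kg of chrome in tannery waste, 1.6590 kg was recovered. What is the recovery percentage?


Formula: Recovery = recovered / input * 100
Substituting: Recovery = 1.6590 / 8.9080 * 100
Result: 18.6237 %


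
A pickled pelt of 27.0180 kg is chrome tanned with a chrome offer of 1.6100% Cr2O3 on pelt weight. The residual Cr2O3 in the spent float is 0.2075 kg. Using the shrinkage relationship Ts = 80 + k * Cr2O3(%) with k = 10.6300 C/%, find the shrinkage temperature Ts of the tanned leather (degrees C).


Offered = pelt * offer_pct / 100 = 27.0180 * 1.6100 / 100 = 0.4350 kg
Uptake = offered - residual = 0.4350 - 0.2075 = 0.2275 kg
Cr2O3% on pelt = uptake / pelt * 100 = 0.2275 / 27.0180 * 100 = 0.8420 %
Ts = 80 + k * Cr2O3% = 80 + 10.6300 * 0.8420 = 88.9504 C


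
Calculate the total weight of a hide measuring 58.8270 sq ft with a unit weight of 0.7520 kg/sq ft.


Formula: Weight = area * weight_per_sqft
Substituting: Weight = 58.8270 * 0.7520
Result: 44.2379 kg


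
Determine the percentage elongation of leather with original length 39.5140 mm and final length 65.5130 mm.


Formula: Elongation = (Lf - L0) / L0 * 100
Substituting: Elongation = (65.5130 - 39.5140) / 39.5140 * 100
Result: 65.7969 %


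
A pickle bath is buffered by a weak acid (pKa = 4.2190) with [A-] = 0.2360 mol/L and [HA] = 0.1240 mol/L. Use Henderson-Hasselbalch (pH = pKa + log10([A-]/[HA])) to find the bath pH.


ratio = [A-] / [HA] = 0.2360 / 0.1240 = 1.9032
log10(ratio) = 0.2795
pH = pKa + log10(ratio) = 4.2190 + 0.2795 = 4.4985


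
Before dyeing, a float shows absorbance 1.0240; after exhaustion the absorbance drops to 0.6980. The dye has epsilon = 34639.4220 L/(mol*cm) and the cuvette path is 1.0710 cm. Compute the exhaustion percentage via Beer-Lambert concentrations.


c_initial = A_i / (epsilon * l) = 1.0240 / (34639.4220 * 1.0710) = 2.7602e-05 mol/L
c_final = A_f / (epsilon * l) = 0.6980 / (34639.4220 * 1.0710) = 1.8815e-05 mol/L
Exhaustion = (c_initial - c_final) / c_initial * 100 = (2.7602e-05 - 1.8815e-05) / 2.7602e-05 * 100 = 31.8359 %


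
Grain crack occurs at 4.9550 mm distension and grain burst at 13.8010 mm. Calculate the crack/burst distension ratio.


Formula: Ratio = crack / burst
Substituting: Ratio = 4.9550 / 13.8010
Result: 0.3590


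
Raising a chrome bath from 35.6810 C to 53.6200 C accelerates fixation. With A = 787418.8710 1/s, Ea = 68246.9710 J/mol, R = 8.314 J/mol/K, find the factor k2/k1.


T1 = 35.6810 + 273.15 = 308.8310 K; T2 = 53.6200 + 273.15 = 326.7700 K
k1 = A * exp(-Ea/(R*T1)) = 787418.8710 * exp(-68246.9710/(8.314*308.8310)) = 2.2528e-06 1/s
k2 = A * exp(-Ea/(R*T2)) = 787418.8710 * exp(-68246.9710/(8.314*326.7700)) = 9.6926e-06 1/s
k2/k1 = 9.6926e-06 / 2.2528e-06 = 4.3024


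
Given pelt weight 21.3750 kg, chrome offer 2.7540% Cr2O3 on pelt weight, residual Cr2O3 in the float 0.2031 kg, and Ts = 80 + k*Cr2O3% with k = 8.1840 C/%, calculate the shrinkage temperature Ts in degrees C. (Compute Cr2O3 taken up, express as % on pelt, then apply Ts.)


Offered = pelt * offer_pct / 100 = 21.3750 * 2.7540 / 100 = 0.5887 kg
Uptake = offered - residual = 0.5887 - 0.2031 = 0.3856 kg
Cr2O3% on pelt = uptake / pelt * 100 = 0.3856 / 21.3750 * 100 = 1.8038 %
Ts = 80 + k * Cr2O3% = 80 + 8.1840 * 1.8038 = 94.7625 C


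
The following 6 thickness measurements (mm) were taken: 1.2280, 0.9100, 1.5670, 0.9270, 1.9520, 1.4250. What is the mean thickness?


Formula: Average = sum / n
Substituting: Average = 8.0090 / 6
Result: 1.3348 mm


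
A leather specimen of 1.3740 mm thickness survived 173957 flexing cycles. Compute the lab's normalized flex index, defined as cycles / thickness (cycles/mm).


Formula: Index = cycles / thickness
Substituting: Index = 173957 / 1.3740
Result: 126606.2591 cycles/mm


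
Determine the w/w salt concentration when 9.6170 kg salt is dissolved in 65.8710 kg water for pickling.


Formula: Conc = salt / (water + salt) * 100
Substituting: Conc = 9.6170 / (65.8710 + 9.6170) * 100
Result: 12.7398 %


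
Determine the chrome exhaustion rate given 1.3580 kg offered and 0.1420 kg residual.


Formula: Uptake = (offered - residual) / offered * 100
Substituting: Uptake = (1.3580 - 0.1420) / 1.3580 * 100
Result: 89.5434 %


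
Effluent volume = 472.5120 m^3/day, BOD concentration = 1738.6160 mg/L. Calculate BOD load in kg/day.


Formula: BOD_load = volume * conc / 1000
Substituting: BOD_load = 472.5120 * 1738.6160 / 1000
Result: 821.5169 kg/day


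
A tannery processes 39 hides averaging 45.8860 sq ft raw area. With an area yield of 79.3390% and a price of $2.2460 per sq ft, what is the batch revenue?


Raw_total = N * avg_area = 39 * 45.8860 = 1789.5540 sq ft
Finished = Raw_total * yield / 100 = 1789.5540 * 79.3390 / 100 = 1419.8142 sq ft
Value = Finished * price = 1419.8142 * 2.2460 = 3188.9028 $


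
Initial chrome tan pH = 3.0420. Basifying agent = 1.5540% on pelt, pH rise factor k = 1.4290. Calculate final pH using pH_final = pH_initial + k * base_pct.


Formula: pH_final = pH_initial + k * base_pct
Substituting: pH_final = 3.0420 + 1.4290 * 1.5540
Result: 5.2627


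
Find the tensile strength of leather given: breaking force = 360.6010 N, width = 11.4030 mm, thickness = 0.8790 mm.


Formula: TS = force / (width * thickness)
Substituting: TS = 360.6010 / (11.4030 * 0.8790)
Result: 35.9765 N/mm^2


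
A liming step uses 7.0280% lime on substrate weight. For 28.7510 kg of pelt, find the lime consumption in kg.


Formula: Lime = substrate * pct / 100
Substituting: Lime = 28.7510 * 7.0280 / 100
Result: 2.0206 kg


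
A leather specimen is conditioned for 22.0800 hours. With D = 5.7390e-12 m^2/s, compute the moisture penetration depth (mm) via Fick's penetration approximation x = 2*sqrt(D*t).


t = 22.0800 hr * 3600 = 79488.0000 s
D * t = 5.7390e-12 * 79488.0000 = 4.5618e-07
x = 2 * sqrt(D*t) = 2 * sqrt(4.5618e-07) = 0.00135082 m = 1.3508 mm


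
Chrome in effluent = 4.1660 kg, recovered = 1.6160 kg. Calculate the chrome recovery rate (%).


Formula: Recovery = recovered / input * 100
Substituting: Recovery = 1.6160 / 4.1660 * 100
Result: 38.7902 %


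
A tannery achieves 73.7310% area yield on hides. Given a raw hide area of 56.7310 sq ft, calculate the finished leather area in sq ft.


Formula: finished = raw * yield / 100
Substituting: finished = 56.7310 * 73.7310 / 100
Result: 41.8283 sq ft


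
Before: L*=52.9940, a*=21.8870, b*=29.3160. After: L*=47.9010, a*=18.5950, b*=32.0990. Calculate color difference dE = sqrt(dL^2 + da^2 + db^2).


dL = -5.0930, da = -3.2920, db = 2.7830
dE = sqrt((-5.0930)^2 + (-3.2920)^2 + 2.7830^2) = 6.6724


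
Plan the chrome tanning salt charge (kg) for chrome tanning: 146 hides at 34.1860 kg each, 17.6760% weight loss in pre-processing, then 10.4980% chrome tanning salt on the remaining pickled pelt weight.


Total_raw = N * avg_wt = 146 * 34.1860 = 4991.1560 kg
Substrate = Total_raw * (1 - loss/100) = 4991.1560 * (1 - 17.6760/100) = 4108.9193 kg
Chrome = Substrate * pct / 100 = 4108.9193 * 10.4980 / 100 = 431.3543 kg


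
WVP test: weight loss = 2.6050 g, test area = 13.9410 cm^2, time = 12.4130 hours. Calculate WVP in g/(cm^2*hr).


Formula: WVP = loss / (area * time)
Substituting: WVP = 2.6050 / (13.9410 * 12.4130)
Result: 0.0150535 g/(cm^2*hr)


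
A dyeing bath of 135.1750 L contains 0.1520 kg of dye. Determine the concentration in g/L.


Formula: Conc = dye_mass(kg) / volume(L) * 1000
Substituting: Conc = 0.1520 / 135.1750 * 1000
Result: 1.1245 g/L


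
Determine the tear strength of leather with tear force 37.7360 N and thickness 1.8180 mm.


Formula: Tear strength = force / thickness
Substituting: Tear strength = 37.7360 / 1.8180
Result: 20.7569 N/mm


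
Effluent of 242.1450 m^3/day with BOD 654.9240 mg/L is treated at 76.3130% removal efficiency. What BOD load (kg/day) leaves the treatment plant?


Load_in = volume * conc / 1000 = 242.1450 * 654.9240 / 1000 = 158.5866 kg/day
Removed = Load_in * eff / 100 = 158.5866 * 76.3130 / 100 = 121.0222 kg/day
Load_out = Load_in - Removed = 158.5866 - 121.0222 = 37.5644 kg/day


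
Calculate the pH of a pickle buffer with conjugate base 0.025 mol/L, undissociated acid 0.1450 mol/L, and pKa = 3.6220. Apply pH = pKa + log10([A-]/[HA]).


ratio = [A-] / [HA] = 0.025 / 0.1450 = 0.1724
log10(ratio) = -0.7634
pH = pKa + log10(ratio) = 3.6220 - 0.7634 = 2.8586


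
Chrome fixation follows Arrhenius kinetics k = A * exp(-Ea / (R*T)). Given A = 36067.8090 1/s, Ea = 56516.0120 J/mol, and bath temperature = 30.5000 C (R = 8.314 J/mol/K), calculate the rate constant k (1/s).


T_K = T_C + 273.15 = 30.5000 + 273.15 = 303.6500 K
exponent = -Ea / (R * T_K) = -56516.0120 / (8.314 * 303.6500) = -22.3866
k = A * exp(exponent) = 36067.8090 * exp(-22.3866) = 6.8350e-06 1/s


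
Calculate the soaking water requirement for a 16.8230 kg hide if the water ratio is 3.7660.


Formula: Water = hide_weight * ratio
Substituting: Water = 16.8230 * 3.7660
Result: 63.3554 kg


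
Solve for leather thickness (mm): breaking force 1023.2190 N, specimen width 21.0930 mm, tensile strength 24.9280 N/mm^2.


Formula: t = F / (TS * w)
Substituting: t = 1023.2190 / (24.9280 * 21.0930)
Result: 1.9460 mm


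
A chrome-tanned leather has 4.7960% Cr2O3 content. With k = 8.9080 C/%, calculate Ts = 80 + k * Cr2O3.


Formula: Ts = 80 + k * Cr2O3
Substituting: Ts = 80 + 8.9080 * 4.7960
Result: 122.7228 C


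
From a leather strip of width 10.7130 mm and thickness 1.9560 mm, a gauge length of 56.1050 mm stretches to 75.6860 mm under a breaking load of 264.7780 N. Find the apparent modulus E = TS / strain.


TS = F / (w * t) = 264.7780 / (10.7130 * 1.9560) = 12.6358 N/mm^2
strain = (Lf - L0) / L0 = (75.6860 - 56.1050) / 56.1050 = 0.3490
E = TS / strain = 12.6358 / 0.3490 = 36.2050 N/mm^2


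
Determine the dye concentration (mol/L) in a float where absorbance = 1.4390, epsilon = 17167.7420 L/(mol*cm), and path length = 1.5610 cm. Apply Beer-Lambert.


Formula: c = A / (epsilon * l)
Substituting: c = 1.4390 / (17167.7420 * 1.5610)
Result: 5.3696e-05 mol/L


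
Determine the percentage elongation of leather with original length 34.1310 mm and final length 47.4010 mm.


Formula: Elongation = (Lf - L0) / L0 * 100
Substituting: Elongation = (47.4010 - 34.1310) / 34.1310 * 100
Result: 38.8796 %


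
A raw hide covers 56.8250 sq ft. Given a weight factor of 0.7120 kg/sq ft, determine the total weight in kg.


Formula: Weight = area * weight_per_sqft
Substituting: Weight = 56.8250 * 0.7120
Result: 40.4594 kg


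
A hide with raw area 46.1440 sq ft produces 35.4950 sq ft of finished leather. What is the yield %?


Formula: Yield = finished / raw * 100
Substituting: Yield = 35.4950 / 46.1440 * 100
Result: 76.9222 %


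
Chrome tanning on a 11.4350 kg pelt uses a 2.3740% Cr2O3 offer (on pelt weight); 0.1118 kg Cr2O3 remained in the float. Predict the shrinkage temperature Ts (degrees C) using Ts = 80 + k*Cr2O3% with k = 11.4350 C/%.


Offered = pelt * offer_pct / 100 = 11.4350 * 2.3740 / 100 = 0.2715 kg
Uptake = offered - residual = 0.2715 - 0.1118 = 0.1597 kg
Cr2O3% on pelt = uptake / pelt * 100 = 0.1597 / 11.4350 * 100 = 1.3963 %
Ts = 80 + k * Cr2O3% = 80 + 11.4350 * 1.3963 = 95.9667 C


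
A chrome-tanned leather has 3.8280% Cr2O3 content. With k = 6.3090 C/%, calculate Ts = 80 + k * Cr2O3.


Formula: Ts = 80 + k * Cr2O3
Substituting: Ts = 80 + 6.3090 * 3.8280
Result: 104.1509 C


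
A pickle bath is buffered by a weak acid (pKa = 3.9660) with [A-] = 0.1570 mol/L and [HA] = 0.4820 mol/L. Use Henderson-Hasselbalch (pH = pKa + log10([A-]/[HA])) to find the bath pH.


ratio = [A-] / [HA] = 0.1570 / 0.4820 = 0.3257
log10(ratio) = -0.4871
pH = pKa + log10(ratio) = 3.9660 - 0.4871 = 3.4789


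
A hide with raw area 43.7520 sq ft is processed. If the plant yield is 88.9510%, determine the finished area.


Formula: finished = raw * yield / 100
Substituting: finished = 43.7520 * 88.9510 / 100
Result: 38.9178 sq ft


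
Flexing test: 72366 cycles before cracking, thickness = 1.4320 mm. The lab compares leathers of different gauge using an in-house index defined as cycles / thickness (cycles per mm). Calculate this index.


Formula: Index = cycles / thickness
Substituting: Index = 72366 / 1.4320
Result: 50534.9162 cycles/mm


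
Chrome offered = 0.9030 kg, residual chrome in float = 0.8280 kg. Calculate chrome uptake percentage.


Formula: Uptake = (offered - residual) / offered * 100
Substituting: Uptake = (0.9030 - 0.8280) / 0.9030 * 100
Result: 8.3056 %


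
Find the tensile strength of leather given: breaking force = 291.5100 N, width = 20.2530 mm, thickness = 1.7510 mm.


Formula: TS = force / (width * thickness)
Substituting: TS = 291.5100 / (20.2530 * 1.7510)
Result: 8.2201 N/mm^2


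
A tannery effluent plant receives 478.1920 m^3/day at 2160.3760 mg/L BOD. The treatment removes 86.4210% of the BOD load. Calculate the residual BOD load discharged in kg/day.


Load_in = volume * conc / 1000 = 478.1920 * 2160.3760 / 1000 = 1033.0745 kg/day
Removed = Load_in * eff / 100 = 1033.0745 * 86.4210 / 100 = 892.7933 kg/day
Load_out = Load_in - Removed = 1033.0745 - 892.7933 = 140.2812 kg/day


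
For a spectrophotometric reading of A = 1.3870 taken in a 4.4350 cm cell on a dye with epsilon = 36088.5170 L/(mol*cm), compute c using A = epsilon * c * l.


Formula: c = A / (epsilon * l)
Substituting: c = 1.3870 / (36088.5170 * 4.4350)
Result: 8.6659e-06 mol/L


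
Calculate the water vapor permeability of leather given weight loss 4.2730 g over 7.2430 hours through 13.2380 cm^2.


Formula: WVP = loss / (area * time)
Substituting: WVP = 4.2730 / (13.2380 * 7.2430)
Result: 0.0445648 g/(cm^2*hr)


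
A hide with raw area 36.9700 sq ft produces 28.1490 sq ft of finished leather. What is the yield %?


Formula: Yield = finished / raw * 100
Substituting: Yield = 28.1490 / 36.9700 * 100
Result: 76.1401 %


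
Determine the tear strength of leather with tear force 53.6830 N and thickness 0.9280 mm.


Formula: Tear strength = force / thickness
Substituting: Tear strength = 53.6830 / 0.9280
Result: 57.8481 N/mm


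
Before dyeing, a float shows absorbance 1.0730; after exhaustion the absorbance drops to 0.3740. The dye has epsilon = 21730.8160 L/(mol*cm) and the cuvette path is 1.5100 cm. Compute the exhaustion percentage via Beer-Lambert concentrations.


c_initial = A_i / (epsilon * l) = 1.0730 / (21730.8160 * 1.5100) = 3.2700e-05 mol/L
c_final = A_f / (epsilon * l) = 0.3740 / (21730.8160 * 1.5100) = 1.1398e-05 mol/L
Exhaustion = (c_initial - c_final) / c_initial * 100 = (3.2700e-05 - 1.1398e-05) / 3.2700e-05 * 100 = 65.1445 %


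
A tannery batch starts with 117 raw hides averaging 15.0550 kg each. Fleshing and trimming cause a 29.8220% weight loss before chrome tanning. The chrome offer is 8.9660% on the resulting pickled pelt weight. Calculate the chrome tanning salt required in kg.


Total_raw = N * avg_wt = 117 * 15.0550 = 1761.4350 kg
Substrate = Total_raw * (1 - loss/100) = 1761.4350 * (1 - 29.8220/100) = 1236.1399 kg
Chrome = Substrate * pct / 100 = 1236.1399 * 8.9660 / 100 = 110.8323 kg


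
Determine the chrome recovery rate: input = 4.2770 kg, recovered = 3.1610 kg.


Formula: Recovery = recovered / input * 100
Substituting: Recovery = 3.1610 / 4.2770 * 100
Result: 73.9069 %


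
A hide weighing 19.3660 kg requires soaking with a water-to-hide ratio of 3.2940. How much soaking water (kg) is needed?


Formula: Water = hide_weight * ratio
Substituting: Water = 19.3660 * 3.2940
Result: 63.7916 kg


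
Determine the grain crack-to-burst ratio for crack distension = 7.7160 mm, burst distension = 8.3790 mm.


Formula: Ratio = crack / burst
Substituting: Ratio = 7.7160 / 8.3790
Result: 0.9209


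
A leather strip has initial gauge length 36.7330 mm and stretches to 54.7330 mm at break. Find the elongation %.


Formula: Elongation = (Lf - L0) / L0 * 100
Substituting: Elongation = (54.7330 - 36.7330) / 36.7330 * 100
Result: 49.0023 %


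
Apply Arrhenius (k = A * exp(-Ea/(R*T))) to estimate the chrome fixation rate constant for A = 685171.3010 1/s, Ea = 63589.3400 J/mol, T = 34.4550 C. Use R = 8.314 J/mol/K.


T_K = T_C + 273.15 = 34.4550 + 273.15 = 307.6050 K
exponent = -Ea / (R * T_K) = -63589.3400 / (8.314 * 307.6050) = -24.8646
k = A * exp(exponent) = 685171.3010 * exp(-24.8646) = 1.0896e-05 1/s


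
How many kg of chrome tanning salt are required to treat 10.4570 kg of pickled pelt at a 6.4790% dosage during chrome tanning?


Formula: Chrome = substrate * pct / 100
Substituting: Chrome = 10.4570 * 6.4790 / 100
Result: 0.6775 kg


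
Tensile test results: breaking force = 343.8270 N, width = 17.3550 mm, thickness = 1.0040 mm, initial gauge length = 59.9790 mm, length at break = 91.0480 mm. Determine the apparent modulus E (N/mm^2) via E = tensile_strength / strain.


TS = F / (w * t) = 343.8270 / (17.3550 * 1.0040) = 19.7325 N/mm^2
strain = (Lf - L0) / L0 = (91.0480 - 59.9790) / 59.9790 = 0.5180
E = TS / strain = 19.7325 / 0.5180 = 38.0937 N/mm^2


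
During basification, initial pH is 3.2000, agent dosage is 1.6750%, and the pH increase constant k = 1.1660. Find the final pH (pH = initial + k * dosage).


Formula: pH_final = pH_initial + k * base_pct
Substituting: pH_final = 3.2000 + 1.1660 * 1.6750
Result: 5.1531


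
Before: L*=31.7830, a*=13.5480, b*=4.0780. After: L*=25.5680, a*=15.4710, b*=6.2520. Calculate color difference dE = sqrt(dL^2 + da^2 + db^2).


dL = -6.2150, da = 1.9230, db = 2.1740
dE = sqrt((-6.2150)^2 + 1.9230^2 + 2.1740^2) = 6.8593


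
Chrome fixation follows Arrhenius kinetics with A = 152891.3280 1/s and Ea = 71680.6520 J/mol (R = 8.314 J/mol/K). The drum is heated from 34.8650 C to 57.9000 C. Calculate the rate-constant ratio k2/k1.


T1 = 34.8650 + 273.15 = 308.0150 K; T2 = 57.9000 + 273.15 = 331.0500 K
k1 = A * exp(-Ea/(R*T1)) = 152891.3280 * exp(-71680.6520/(8.314*308.0150)) = 1.0666e-07 1/s
k2 = A * exp(-Ea/(R*T2)) = 152891.3280 * exp(-71680.6520/(8.314*331.0500)) = 7.4793e-07 1/s
k2/k1 = 7.4793e-07 / 1.0666e-07 = 7.0123


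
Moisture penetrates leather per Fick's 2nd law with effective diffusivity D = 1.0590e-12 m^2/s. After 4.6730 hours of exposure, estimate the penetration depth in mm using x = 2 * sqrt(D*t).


t = 4.6730 hr * 3600 = 16822.8000 s
D * t = 1.0590e-12 * 16822.8000 = 1.7815e-08
x = 2 * sqrt(D*t) = 2 * sqrt(1.7815e-08) = 2.6695e-04 m = 0.2669 mm


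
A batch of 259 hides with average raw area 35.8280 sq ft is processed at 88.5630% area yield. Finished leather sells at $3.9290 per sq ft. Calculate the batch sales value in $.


Raw_total = N * avg_area = 259 * 35.8280 = 9279.4520 sq ft
Finished = Raw_total * yield / 100 = 9279.4520 * 88.5630 / 100 = 8218.1611 sq ft
Value = Finished * price = 8218.1611 * 3.9290 = 32289.1549 $


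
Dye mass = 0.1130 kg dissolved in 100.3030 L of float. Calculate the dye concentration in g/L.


Formula: Conc = dye_mass(kg) / volume(L) * 1000
Substituting: Conc = 0.1130 / 100.3030 * 1000
Result: 1.1266 g/L
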